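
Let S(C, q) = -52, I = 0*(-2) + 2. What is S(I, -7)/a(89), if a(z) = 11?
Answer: -52/11 ≈ -4.7273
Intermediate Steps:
I = 2 (I = 0 + 2 = 2)
S(I, -7)/a(89) = -52/11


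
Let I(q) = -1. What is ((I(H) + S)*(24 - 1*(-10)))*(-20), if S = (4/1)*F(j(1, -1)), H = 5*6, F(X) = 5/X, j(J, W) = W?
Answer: 14280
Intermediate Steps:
H = 30
S = -20 (S = (4/1)*(5/(-1)) = (4*1)*(5*(-1)) = 4*(-5) = -20)
((I(H) + S)*(24 - 1*(-10)))*(-20) = ((-1 - 20)*(24 - 1*(-10)))*(-20) = -21*(24 + 10)*(-20) = -21*34*(-20) = -714*(-20) = 14280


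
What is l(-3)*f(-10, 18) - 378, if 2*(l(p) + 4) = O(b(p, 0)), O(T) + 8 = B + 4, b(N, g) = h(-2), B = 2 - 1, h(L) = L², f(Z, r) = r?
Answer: -477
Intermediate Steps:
B = 1
b(N, g) = 4 (b(N, g) = (-2)² = 4)
O(T) = -3 (O(T) = -8 + (1 + 4) = -8 + 5 = -3)
l(p) = -11/2 (l(p) = -4 + (½)*(-3) = -4 - 3/2 = -11/2)
l(-3)*f(-10, 18) - 378 = -11/2*18 - 378 = -99 - 378 = -477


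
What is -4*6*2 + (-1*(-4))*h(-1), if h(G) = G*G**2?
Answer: -52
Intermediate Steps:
h(G) = G**3
-4*6*2 + (-1*(-4))*h(-1) = -4*6*2 - 1*(-4)*(-1)**3 = -24*2 + 4*(-1) = -48 - 4 = -52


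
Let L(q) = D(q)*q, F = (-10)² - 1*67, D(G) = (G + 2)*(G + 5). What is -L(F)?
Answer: -43890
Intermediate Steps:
D(G) = (2 + G)*(5 + G)
F = 33 (F = 100 - 67 = 33)
L(q) = q*(10 + q² + 7*q) (L(q) = (10 + q² + 7*q)*q = q*(10 + q² + 7*q))
-L(F) = -33*(10 + 33² + 7*33) = -33*(10 + 1089 + 231) = -33*1330 = -1*43890 = -43890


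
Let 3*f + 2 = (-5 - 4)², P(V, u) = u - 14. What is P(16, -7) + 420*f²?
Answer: 873677/3 ≈ 2.9123e+5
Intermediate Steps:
P(V, u) = -14 + u
f = 79/3 (f = -⅔ + (-5 - 4)²/3 = -⅔ + (⅓)*(-9)² = -⅔ + (⅓)*81 = -⅔ + 27 = 79/3 ≈ 26.333)
P(16, -7) + 420*f² = (-14 - 7) + 420*(79/3)² = -21 + 420*(6241/9) = -21 + 873740/3 = 873677/3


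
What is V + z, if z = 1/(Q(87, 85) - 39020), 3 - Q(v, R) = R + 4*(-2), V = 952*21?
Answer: 781567247/39094 ≈ 19992.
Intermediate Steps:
V = 19992
Q(v, R) = 11 - R (Q(v, R) = 3 - (R + 4*(-2)) = 3 - (R - 8) = 3 - (-8 + R) = 3 + (8 - R) = 11 - R)
z = -1/39094 (z = 1/((11 - 1*85) - 39020) = 1/((11 - 85) - 39020) = 1/(-74 - 39020) = 1/(-39094) = -1/39094 ≈ -2.5579e-5)
V + z = 19992 - 1/39094 = 781567247/39094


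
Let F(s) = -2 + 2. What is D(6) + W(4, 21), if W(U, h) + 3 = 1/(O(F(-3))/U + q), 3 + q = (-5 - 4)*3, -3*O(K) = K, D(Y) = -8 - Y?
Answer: -511/30 ≈ -17.033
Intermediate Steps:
F(s) = 0
O(K) = -K/3
q = -30 (q = -3 + (-5 - 4)*3 = -3 - 9*3 = -3 - 27 = -30)
W(U, h) = -91/30 (W(U, h) = -3 + 1/((-⅓*0)/U - 30) = -3 + 1/(0/U - 30) = -3 + 1/(0 - 30) = -3 + 1/(-30) = -3 - 1/30 = -91/30)
D(6) + W(4, 21) = (-8 - 1*6) - 91/30 = (-8 - 6) - 91/30 = -14 - 91/30 = -511/30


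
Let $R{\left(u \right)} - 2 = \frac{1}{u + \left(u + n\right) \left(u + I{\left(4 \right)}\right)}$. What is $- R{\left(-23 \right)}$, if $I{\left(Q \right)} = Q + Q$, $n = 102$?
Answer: $- \frac{2415}{1208} \approx -1.9992$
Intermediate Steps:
$I{\left(Q \right)} = 2 Q$
$R{\left(u \right)} = 2 + \frac{1}{u + \left(8 + u\right) \left(102 + u\right)}$ ($R{\left(u \right)} = 2 + \frac{1}{u + \left(u + 102\right) \left(u + 2 \cdot 4\right)} = 2 + \frac{1}{u + \left(102 + u\right) \left(u + 8\right)} = 2 + \frac{1}{u + \left(102 + u\right) \left(8 + u\right)} = 2 + \frac{1}{u + \left(8 + u\right) \left(102 + u\right)}$)
$- R{\left(-23 \right)} = - \frac{1633 + 2 \left(-23\right)^{2} + 222 \left(-23\right)}{816 + \left(-23\right)^{2} + 111 \left(-23\right)} = - \frac{1633 + 2 \cdot 529 - 5106}{816 + 529 - 2553} = - \frac{1633 + 1058 - 5106}{-1208} = - \frac{\left(-1\right) \left(-2415\right)}{1208} = \left(-1\right) \frac{2415}{1208} = - \frac{2415}{1208}$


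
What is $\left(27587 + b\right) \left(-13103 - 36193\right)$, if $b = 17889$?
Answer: $-2241784896$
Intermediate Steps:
$\left(27587 + b\right) \left(-13103 - 36193\right) = \left(27587 + 17889\right) \left(-13103 - 36193\right) = 45476 \left(-49296\right) = -2241784896$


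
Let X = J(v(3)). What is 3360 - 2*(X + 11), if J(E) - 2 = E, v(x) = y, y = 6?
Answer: 3322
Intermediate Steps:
v(x) = 6
J(E) = 2 + E
X = 8 (X = 2 + 6 = 8)
3360 - 2*(X + 11) = 3360 - 2*(8 + 11) = 3360 - 2*19 = 3360 - 1*38 = 3360 - 38 = 3322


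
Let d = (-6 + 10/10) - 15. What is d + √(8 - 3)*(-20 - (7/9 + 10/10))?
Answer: -20 - 196*√5/9 ≈ -68.697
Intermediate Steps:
d = -20 (d = (-6 + 10*(⅒)) - 15 = (-6 + 1) - 15 = -5 - 15 = -20)
d + √(8 - 3)*(-20 - (7/9 + 10/10)) = -20 + √(8 - 3)*(-20 - (7/9 + 10/10)) = -20 + √5*(-20 - (7*(⅑) + 10*(⅒))) = -20 + √5*(-20 - (7/9 + 1)) = -20 + √5*(-20 - 1*16/9) = -20 + √5*(-20 - 16/9) = -20 + √5*(-196/9) = -20 - 196*√5/9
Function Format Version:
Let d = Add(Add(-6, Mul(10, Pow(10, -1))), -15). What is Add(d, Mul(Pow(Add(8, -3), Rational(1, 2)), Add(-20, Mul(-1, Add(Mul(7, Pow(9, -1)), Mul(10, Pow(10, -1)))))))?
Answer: Add(-20, Mul(Rational(-196, 9), Pow(5, Rational(1, 2)))) ≈ -68.697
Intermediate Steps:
d = -20 (d = Add(Add(-6, Mul(10, Rational(1, 10))), -15) = Add(Add(-6, 1), -15) = Add(-5, -15) = -20)
Add(d, Mul(Pow(Add(8, -3), Rational(1, 2)), Add(-20, Mul(-1, Add(Mul(7, Pow(9, -1)), Mul(10, Pow(10, -1))))))) = Add(-20, Mul(Pow(Add(8, -3), Rational(1, 2)), Add(-20, Mul(-1, Add(Mul(7, Pow(9, -1)), Mul(10, Pow(10, -1))))))) = Add(-20, Mul(Pow(5, Rational(1, 2)), Add(-20, Mul(-1, Add(Mul(7, Rational(1, 9)), Mul(10, Rational(1, 10))))))) = Add(-20, Mul(Pow(5, Rational(1, 2)), Add(-20, Mul(-1, Add(Rational(7, 9), 1))))) = Add(-20, Mul(Pow(5, Rational(1, 2)), Add(-20, Mul(-1, Rational(16, 9))))) = Add(-20, Mul(Pow(5, Rational(1, 2)), Add(-20, Rational(-16, 9)))) = Add(-20, Mul(Pow(5, Rational(1, 2)), Rational(-196, 9))) = Add(-20, Mul(Rational(-196, 9), Pow(5, Rational(1, 2))))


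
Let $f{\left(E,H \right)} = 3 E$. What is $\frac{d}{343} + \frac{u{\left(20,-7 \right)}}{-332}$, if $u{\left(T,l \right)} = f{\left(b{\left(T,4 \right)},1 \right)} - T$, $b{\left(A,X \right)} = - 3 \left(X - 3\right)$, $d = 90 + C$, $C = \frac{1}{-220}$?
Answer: $\frac{1095201}{3131590} \approx 0.34973$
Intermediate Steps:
$C = - \frac{1}{220} \approx -0.0045455$
$d = \frac{19799}{220}$ ($d = 90 - \frac{1}{220} = \frac{19799}{220} \approx 89.995$)
$b{\left(A,X \right)} = 9 - 3 X$ ($b{\left(A,X \right)} = - 3 \left(-3 + X\right) = 9 - 3 X$)
$u{\left(T,l \right)} = -9 - T$ ($u{\left(T,l \right)} = 3 \left(9 - 12\right) - T = 3 \left(-3\right) - T = -9 - T$)
$\frac{d}{343} + \frac{u{\left(20,-7 \right)}}{-332} = \frac{19799}{220 \cdot 343} + \frac{-9 - 20}{-332} = \frac{19799}{220} \cdot \frac{1}{343} + \left(-9 - 20\right) \left(- \frac{1}{332}\right) = \frac{19799}{75460} - - \frac{29}{332} = \frac{19799}{75460} + \frac{29}{332} = \frac{1095201}{3131590}$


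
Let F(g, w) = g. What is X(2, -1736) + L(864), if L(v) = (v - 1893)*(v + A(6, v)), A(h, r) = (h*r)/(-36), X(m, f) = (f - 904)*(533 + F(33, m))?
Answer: -2235120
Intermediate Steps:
X(m, f) = -511664 + 566*f (X(m, f) = (f - 904)*(533 + 33) = (-904 + f)*566 = -511664 + 566*f)
A(h, r) = -h*r/36 (A(h, r) = (h*r)*(-1/36) = -h*r/36)
L(v) = 5*v*(-1893 + v)/6 (L(v) = (v - 1893)*(v - 1/36*6*v) = (-1893 + v)*(v - v/6) = (-1893 + v)*(5*v/6) = 5*v*(-1893 + v)/6)
X(2, -1736) + L(864) = (-511664 + 566*(-1736)) + (⅚)*864*(-1893 + 864) = (-511664 - 982576) + (⅚)*864*(-1029) = -1494240 - 740880 = -2235120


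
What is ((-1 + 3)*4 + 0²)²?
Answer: 64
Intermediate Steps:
((-1 + 3)*4 + 0²)² = (2*4 + 0)² = (8 + 0)² = 8² = 64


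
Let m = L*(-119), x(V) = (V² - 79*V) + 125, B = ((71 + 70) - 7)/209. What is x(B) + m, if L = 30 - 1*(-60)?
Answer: -464557903/43681 ≈ -10635.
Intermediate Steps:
L = 90 (L = 30 + 60 = 90)
B = 134/209 (B = (141 - 7)*(1/209) = 134*(1/209) = 134/209 ≈ 0.64115)
x(V) = 125 + V² - 79*V
m = -10710 (m = 90*(-119) = -10710)
x(B) + m = (125 + (134/209)² - 79*134/209) - 10710 = (125 + 17956/43681 - 10586/209) - 10710 = 3265607/43681 - 10710 = -464557903/43681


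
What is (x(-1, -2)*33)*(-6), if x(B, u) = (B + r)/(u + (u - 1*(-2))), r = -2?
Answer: -297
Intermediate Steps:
x(B, u) = (-2 + B)/(2 + 2*u) (x(B, u) = (B - 2)/(u + (u - 1*(-2))) = (-2 + B)/(u + (u + 2)) = (-2 + B)/(u + (2 + u)) = (-2 + B)/(2 + 2*u))
(x(-1, -2)*33)*(-6) = (((-2 - 1)/(2*(1 - 2)))*33)*(-6) = (((½)*(-3)/(-1))*33)*(-6) = (((½)*(-1)*(-3))*33)*(-6) = ((3/2)*33)*(-6) = (99/2)*(-6) = -297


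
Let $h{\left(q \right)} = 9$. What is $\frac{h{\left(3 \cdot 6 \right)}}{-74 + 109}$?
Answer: $\frac{9}{35} \approx 0.25714$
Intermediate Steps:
$\frac{h{\left(3 \cdot 6 \right)}}{-74 + 109} = \frac{9}{-74 + 109} = \frac{9}{35}$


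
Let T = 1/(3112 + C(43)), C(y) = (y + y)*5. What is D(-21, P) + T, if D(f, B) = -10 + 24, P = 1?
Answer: 49589/3542 ≈ 14.000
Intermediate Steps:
D(f, B) = 14
C(y) = 10*y (C(y) = (2*y)*5 = 10*y)
T = 1/3542 (T = 1/(3112 + 10*43) = 1/(3112 + 430) = 1/3542 ≈ 0.00028233)
D(-21, P) + T = 14 + 1/3542 = 49589/3542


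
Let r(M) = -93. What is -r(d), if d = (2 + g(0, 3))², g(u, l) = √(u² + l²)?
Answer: 93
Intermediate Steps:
g(u, l) = √(l² + u²)
d = 25 (d = (2 + √(3² + 0²))² = (2 + √(9 + 0))² = (2 + √9)² = (2 + 3)² = 5² = 25)
-r(d) = -1*(-93) = 93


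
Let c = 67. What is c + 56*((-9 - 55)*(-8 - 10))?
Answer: 64579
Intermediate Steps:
c + 56*((-9 - 55)*(-8 - 10)) = 67 + 56*((-9 - 55)*(-8 - 10)) = 67 + 56*(-64*(-18)) = 67 + 56*1152 = 67 + 64512 = 64579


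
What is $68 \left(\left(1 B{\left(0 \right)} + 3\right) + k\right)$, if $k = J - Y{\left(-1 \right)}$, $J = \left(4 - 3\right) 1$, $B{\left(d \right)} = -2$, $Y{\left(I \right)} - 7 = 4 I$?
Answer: $-68$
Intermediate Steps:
$Y{\left(I \right)} = 7 + 4 I$
$J = 1$ ($J = 1 \cdot 1 = 1$)
$k = -2$ ($k = 1 - \left(7 + 4 \left(-1\right)\right) = 1 - \left(7 - 4\right) = 1 - 3 = -2$)
$68 \left(\left(1 B{\left(0 \right)} + 3\right) + k\right) = 68 \left(\left(1 \left(-2\right) + 3\right) - 2\right) = 68 \left(\left(-2 + 3\right) - 2\right) = 68 \left(1 - 2\right) = 68 \left(-1\right) = -68$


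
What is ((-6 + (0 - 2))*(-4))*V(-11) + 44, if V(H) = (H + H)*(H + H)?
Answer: 15532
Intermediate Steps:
V(H) = 4*H² (V(H) = (2*H)*(2*H) = 4*H²)
((-6 + (0 - 2))*(-4))*V(-11) + 44 = ((-6 + (0 - 2))*(-4))*(4*(-11)²) + 44 = ((-6 - 2)*(-4))*(4*121) + 44 = -8*(-4)*484 + 44 = 32*484 + 44 = 15488 + 44 = 15532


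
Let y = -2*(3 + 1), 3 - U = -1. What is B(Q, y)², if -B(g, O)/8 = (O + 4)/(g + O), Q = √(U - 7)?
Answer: 1024/(8 - I*√3)² ≈ 13.915 + 6.3217*I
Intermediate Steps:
U = 4 (U = 3 - 1*(-1) = 3 + 1 = 4)
Q = I*√3 (Q = √(4 - 7) = √(-3) = I*√3 ≈ 1.732*I)
y = -8 (y = -2*4 = -8)
B(g, O) = -8*(4 + O)/(O + g) (B(g, O) = -8*(O + 4)/(g + O) = -8*(4 + O)/(O + g))
B(Q, y)² = (8*(-4 - 1*(-8))/(-8 + I*√3))² = (8*(-4 + 8)/(-8 + I*√3))² = (8*4/(-8 + I*√3))² = (32/(-8 + I*√3))² = 1024/(-8 + I*√3)²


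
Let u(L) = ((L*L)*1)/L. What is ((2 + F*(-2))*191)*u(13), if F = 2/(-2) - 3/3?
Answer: 14898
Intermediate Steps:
F = -2 (F = 2*(-½) - 3*⅓ = -1 - 1 = -2)
u(L) = L (u(L) = (L²*1)/L = L²/L = L)
((2 + F*(-2))*191)*u(13) = ((2 - 2*(-2))*191)*13 = ((2 + 4)*191)*13 = (6*191)*13 = 1146*13 = 14898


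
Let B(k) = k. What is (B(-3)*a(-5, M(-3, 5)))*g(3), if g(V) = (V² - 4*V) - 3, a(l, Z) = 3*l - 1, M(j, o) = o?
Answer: -288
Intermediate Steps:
a(l, Z) = -1 + 3*l
g(V) = -3 + V² - 4*V
(B(-3)*a(-5, M(-3, 5)))*g(3) = (-3*(-1 + 3*(-5)))*(-3 + 3² - 4*3) = (-3*(-1 - 15))*(-3 + 9 - 12) = -3*(-16)*(-6) = 48*(-6) = -288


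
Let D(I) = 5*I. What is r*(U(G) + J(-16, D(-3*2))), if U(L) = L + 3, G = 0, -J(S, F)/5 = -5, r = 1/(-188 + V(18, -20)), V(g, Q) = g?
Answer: -14/85 ≈ -0.16471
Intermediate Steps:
r = -1/170 (r = 1/(-188 + 18) = 1/(-170) = -1/170 ≈ -0.0058824)
J(S, F) = 25 (J(S, F) = -5*(-5) = 25)
U(L) = 3 + L
r*(U(G) + J(-16, D(-3*2))) = -((3 + 0) + 25)/170 = -(3 + 25)/170 = -1/170*28 = -14/85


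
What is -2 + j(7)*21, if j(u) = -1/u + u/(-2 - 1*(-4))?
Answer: 137/2 ≈ 68.500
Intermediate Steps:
j(u) = u/2 - 1/u (j(u) = -1/u + u/(-2 + 4) = -1/u + u/2 = u/2 - 1/u)
-2 + j(7)*21 = -2 + ((½)*7 - 1/7)*21 = -2 + (7/2 - 1*⅐)*21 = -2 + (7/2 - ⅐)*21 = -2 + (47/14)*21 = -2 + 141/2 = 137/2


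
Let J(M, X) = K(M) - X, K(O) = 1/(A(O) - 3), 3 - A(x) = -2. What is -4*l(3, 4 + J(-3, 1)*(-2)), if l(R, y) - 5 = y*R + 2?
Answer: -88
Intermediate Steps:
A(x) = 5 (A(x) = 3 - 1*(-2) = 3 + 2 = 5)
K(O) = ½ (K(O) = 1/(5 - 3) = 1/2 = ½)
J(M, X) = ½ - X
l(R, y) = 7 + R*y (l(R, y) = 5 + (y*R + 2) = 5 + (R*y + 2) = 5 + (2 + R*y) = 7 + R*y)
-4*l(3, 4 + J(-3, 1)*(-2)) = -4*(7 + 3*(4 + (½ - 1*1)*(-2))) = -4*(7 + 3*(4 + (½ - 1)*(-2))) = -4*(7 + 3*(4 - ½*(-2))) = -4*(7 + 3*(4 + 1)) = -4*(7 + 3*5) = -4*(7 + 15) = -4*22 = -88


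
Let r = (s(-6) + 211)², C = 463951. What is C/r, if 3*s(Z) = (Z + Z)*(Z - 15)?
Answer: 463951/87025 ≈ 5.3312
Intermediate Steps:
s(Z) = 2*Z*(-15 + Z)/3 (s(Z) = ((Z + Z)*(Z - 15))/3 = ((2*Z)*(-15 + Z))/3 = (2*Z*(-15 + Z))/3 = 2*Z*(-15 + Z)/3)
r = 87025 (r = ((⅔)*(-6)*(-15 - 6) + 211)² = ((⅔)*(-6)*(-21) + 211)² = (84 + 211)² = 295² = 87025)
C/r = 463951/87025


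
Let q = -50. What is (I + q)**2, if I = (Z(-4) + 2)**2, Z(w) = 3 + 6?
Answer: 5041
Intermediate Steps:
Z(w) = 9
I = 121 (I = (9 + 2)**2 = 11**2 = 121)
(I + q)**2 = (121 - 50)**2 = 71**2 = 5041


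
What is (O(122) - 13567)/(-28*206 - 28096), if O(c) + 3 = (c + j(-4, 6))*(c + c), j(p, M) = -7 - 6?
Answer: -2171/5644 ≈ -0.38466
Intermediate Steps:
j(p, M) = -13
O(c) = -3 + 2*c*(-13 + c) (O(c) = -3 + (c - 13)*(c + c) = -3 + (-13 + c)*(2*c) = -3 + 2*c*(-13 + c))
(O(122) - 13567)/(-28*206 - 28096) = ((-3 - 26*122 + 2*122²) - 13567)/(-28*206 - 28096) = ((-3 - 3172 + 2*14884) - 13567)/(-5768 - 28096) = ((-3 - 3172 + 29768) - 13567)/(-33864) = (26593 - 13567)*(-1/33864) = 13026*(-1/33864) = -2171/5644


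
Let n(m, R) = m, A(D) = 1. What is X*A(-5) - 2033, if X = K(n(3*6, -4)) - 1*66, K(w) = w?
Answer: -2081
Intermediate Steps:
X = -48 (X = 3*6 - 1*66 = 18 - 66 = -48)
X*A(-5) - 2033 = -48*1 - 2033 = -48 - 2033 = -2081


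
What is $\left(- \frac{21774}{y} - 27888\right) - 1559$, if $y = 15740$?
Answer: $- \frac{231758777}{7870} \approx -29448.0$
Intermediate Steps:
$\left(- \frac{21774}{y} - 27888\right) - 1559 = \left(- \frac{21774}{15740} - 27888\right) - 1559 = \left(\left(-21774\right) \frac{1}{15740} - 27888\right) - 1559 = \left(- \frac{10887}{7870} - 27888\right) - 1559 = - \frac{219489447}{7870} - 1559 = - \frac{231758777}{7870}$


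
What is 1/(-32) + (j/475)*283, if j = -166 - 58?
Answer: -2029019/15200 ≈ -133.49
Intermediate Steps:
j = -224
1/(-32) + (j/475)*283 = 1/(-32) - 224/475*283 = -1/32 - 224*1/475*283 = -1/32 - 224/475*283 = -1/32 - 63392/475 = -2029019/15200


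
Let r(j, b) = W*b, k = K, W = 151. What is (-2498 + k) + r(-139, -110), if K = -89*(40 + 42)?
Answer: -26406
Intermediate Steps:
K = -7298 (K = -89*82 = -7298)
k = -7298
r(j, b) = 151*b
(-2498 + k) + r(-139, -110) = (-2498 - 7298) + 151*(-110) = -9796 - 16610 = -26406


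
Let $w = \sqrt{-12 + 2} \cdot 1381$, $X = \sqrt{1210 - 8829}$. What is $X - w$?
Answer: $i \left(\sqrt{7619} - 1381 \sqrt{10}\right) \approx - 4279.8 i$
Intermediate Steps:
$X = i \sqrt{7619}$ ($X = \sqrt{-7619} = i \sqrt{7619} \approx 87.287 i$)
$w = 1381 i \sqrt{10}$ ($w = \sqrt{-10} \cdot 1381 = i \sqrt{10} \cdot 1381 = 1381 i \sqrt{10} \approx 4367.1 i$)
$X - w = i \sqrt{7619} - 1381 i \sqrt{10}$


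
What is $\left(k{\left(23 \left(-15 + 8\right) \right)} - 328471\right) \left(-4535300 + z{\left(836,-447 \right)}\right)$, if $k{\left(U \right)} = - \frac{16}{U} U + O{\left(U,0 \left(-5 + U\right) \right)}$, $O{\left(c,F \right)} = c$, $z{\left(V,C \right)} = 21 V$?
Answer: $1484747530112$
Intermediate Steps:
$k{\left(U \right)} = -16 + U$ ($k{\left(U \right)} = - \frac{16}{U} U + U = -16 + U$)
$\left(k{\left(23 \left(-15 + 8\right) \right)} - 328471\right) \left(-4535300 + z{\left(836,-447 \right)}\right) = \left(\left(-16 + 23 \left(-15 + 8\right)\right) - 328471\right) \left(-4535300 + 21 \cdot 836\right) = \left(\left(-16 + 23 \left(-7\right)\right) - 328471\right) \left(-4535300 + 17556\right) = \left(\left(-16 - 161\right) - 328471\right) \left(-4517744\right) = \left(-177 - 328471\right) \left(-4517744\right) = \left(-328648\right) \left(-4517744\right) = 1484747530112$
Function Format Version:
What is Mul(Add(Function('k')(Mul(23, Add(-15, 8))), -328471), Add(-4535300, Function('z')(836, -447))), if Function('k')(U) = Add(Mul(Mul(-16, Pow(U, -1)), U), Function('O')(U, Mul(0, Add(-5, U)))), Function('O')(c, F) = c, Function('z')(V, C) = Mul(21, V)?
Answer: 1484747530112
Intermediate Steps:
Function('k')(U) = Add(-16, U) (Function('k')(U) = Add(Mul(Mul(-16, Pow(U, -1)), U), U) = Add(-16, U))
Mul(Add(Function('k')(Mul(23, Add(-15, 8))), -328471), Add(-4535300, Function('z')(836, -447))) = Mul(Add(Add(-16, Mul(23, Add(-15, 8))), -328471), Add(-4535300, Mul(21, 836))) = Mul(Add(Add(-16, Mul(23, -7)), -328471), Add(-4535300, 17556)) = Mul(Add(Add(-16, -161), -328471), -4517744) = Mul(Add(-177, -328471), -4517744) = Mul(-328648, -4517744) = 1484747530112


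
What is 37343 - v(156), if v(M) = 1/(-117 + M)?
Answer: 1456376/39 ≈ 37343.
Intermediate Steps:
37343 - v(156) = 37343 - 1/(-117 + 156) = 37343 - 1/39 = 1456376/39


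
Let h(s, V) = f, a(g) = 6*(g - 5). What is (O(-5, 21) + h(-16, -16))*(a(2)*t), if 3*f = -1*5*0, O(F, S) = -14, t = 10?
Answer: 2520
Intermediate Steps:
a(g) = -30 + 6*g (a(g) = 6*(-5 + g) = -30 + 6*g)
f = 0 (f = (-1*5*0)/3 = (-5*0)/3 = (1/3)*0 = 0)
h(s, V) = 0
(O(-5, 21) + h(-16, -16))*(a(2)*t) = (-14 + 0)*((-30 + 6*2)*10) = -14*(-30 + 12)*10 = -(-252)*10 = -14*(-180) = 2520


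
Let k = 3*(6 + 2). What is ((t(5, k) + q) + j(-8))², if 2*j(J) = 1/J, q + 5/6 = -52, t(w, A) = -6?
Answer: 7991929/2304 ≈ 3468.7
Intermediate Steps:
k = 24 (k = 3*8 = 24)
q = -317/6 (q = -⅚ - 52 = -317/6 ≈ -52.833)
j(J) = 1/(2*J)
((t(5, k) + q) + j(-8))² = ((-6 - 317/6) + (½)/(-8))² = (-353/6 + (½)*(-⅛))² = (-353/6 - 1/16)² = (-2827/48)² = 7991929/2304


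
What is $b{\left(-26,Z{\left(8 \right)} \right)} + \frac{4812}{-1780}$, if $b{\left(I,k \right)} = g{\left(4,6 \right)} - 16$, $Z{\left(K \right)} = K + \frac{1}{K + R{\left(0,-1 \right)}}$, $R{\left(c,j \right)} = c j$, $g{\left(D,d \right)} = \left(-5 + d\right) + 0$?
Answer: $- \frac{7878}{445} \approx -17.703$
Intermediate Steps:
$g{\left(D,d \right)} = -5 + d$
$Z{\left(K \right)} = K + \frac{1}{K}$ ($Z{\left(K \right)} = K + \frac{1}{K + 0 \left(-1\right)} = K + \frac{1}{K + 0} = K + \frac{1}{K}$)
$b{\left(I,k \right)} = -15$ ($b{\left(I,k \right)} = \left(-5 + 6\right) - 16 = 1 - 16 = -15$)
$b{\left(-26,Z{\left(8 \right)} \right)} + \frac{4812}{-1780} = -15 + \frac{4812}{-1780} = -15 + 4812 \left(- \frac{1}{1780}\right) = -15 - \frac{1203}{445} = - \frac{7878}{445}$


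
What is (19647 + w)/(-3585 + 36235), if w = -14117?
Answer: 553/3265 ≈ 0.16937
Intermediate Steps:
(19647 + w)/(-3585 + 36235) = (19647 - 14117)/(-3585 + 36235) = 5530/32650 = 5530*(1/32650) = 553/3265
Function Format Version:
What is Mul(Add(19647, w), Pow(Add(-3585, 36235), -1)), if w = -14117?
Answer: Rational(553, 3265) ≈ 0.16937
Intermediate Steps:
Mul(Add(19647, w), Pow(Add(-3585, 36235), -1)) = Mul(Add(19647, -14117), Pow(Add(-3585, 36235), -1)) = Mul(5530, Pow(32650, -1)) = Mul(5530, Rational(1, 32650)) = Rational(553, 3265)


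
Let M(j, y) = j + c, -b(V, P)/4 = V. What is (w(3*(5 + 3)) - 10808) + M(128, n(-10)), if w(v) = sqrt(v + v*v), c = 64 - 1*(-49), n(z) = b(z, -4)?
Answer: -10567 + 10*sqrt(6) ≈ -10543.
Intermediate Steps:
b(V, P) = -4*V
n(z) = -4*z
c = 113 (c = 64 + 49 = 113)
w(v) = sqrt(v + v**2)
M(j, y) = 113 + j (M(j, y) = j + 113 = 113 + j)
(w(3*(5 + 3)) - 10808) + M(128, n(-10)) = (sqrt((3*(5 + 3))*(1 + 3*(5 + 3))) - 10808) + (113 + 128) = (sqrt((3*8)*(1 + 3*8)) - 10808) + 241 = (sqrt(24*(1 + 24)) - 10808) + 241 = (sqrt(24*25) - 10808) + 241 = (sqrt(600) - 10808) + 241 = (10*sqrt(6) - 10808) + 241 = (-10808 + 10*sqrt(6)) + 241 = -10567 + 10*sqrt(6)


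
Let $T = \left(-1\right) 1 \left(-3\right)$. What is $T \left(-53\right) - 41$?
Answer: $-200$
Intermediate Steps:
$T = 3$ ($T = \left(-1\right) \left(-3\right) = 3$)
$T \left(-53\right) - 41 = 3 \left(-53\right) - 41 = -159 - 41 = -200$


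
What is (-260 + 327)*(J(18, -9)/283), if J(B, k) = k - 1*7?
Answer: -1072/283 ≈ -3.7880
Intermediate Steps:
J(B, k) = -7 + k (J(B, k) = k - 7 = -7 + k)
(-260 + 327)*(J(18, -9)/283) = (-260 + 327)*((-7 - 9)/283) = 67*(-16*1/283) = 67*(-16/283) = -1072/283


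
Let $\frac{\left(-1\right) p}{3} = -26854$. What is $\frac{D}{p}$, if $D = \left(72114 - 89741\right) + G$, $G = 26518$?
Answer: $\frac{8891}{80562} \approx 0.11036$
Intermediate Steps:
$p = 80562$ ($p = \left(-3\right) \left(-26854\right) = 80562$)
$D = 8891$ ($D = \left(72114 - 89741\right) + 26518 = -17627 + 26518 = 8891$)
$\frac{D}{p} = \frac{8891}{80562}$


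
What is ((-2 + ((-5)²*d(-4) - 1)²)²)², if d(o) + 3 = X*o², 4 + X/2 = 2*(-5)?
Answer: 261360835788569653701852802844176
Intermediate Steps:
X = -28 (X = -8 + 2*(2*(-5)) = -8 + 2*(-10) = -8 - 20 = -28)
d(o) = -3 - 28*o²
((-2 + ((-5)²*d(-4) - 1)²)²)² = ((-2 + ((-5)²*(-3 - 28*(-4)²) - 1)²)²)² = ((-2 + (25*(-3 - 28*16) - 1)²)²)² = ((-2 + (25*(-3 - 448) - 1)²)²)² = ((-2 + (25*(-451) - 1)²)²)² = ((-2 + (-11275 - 1)²)²)² = ((-2 + (-11276)²)²)² = ((-2 + 127148176)²)² = (127148174²)² = 16166658151534276² = 261360835788569653701852802844176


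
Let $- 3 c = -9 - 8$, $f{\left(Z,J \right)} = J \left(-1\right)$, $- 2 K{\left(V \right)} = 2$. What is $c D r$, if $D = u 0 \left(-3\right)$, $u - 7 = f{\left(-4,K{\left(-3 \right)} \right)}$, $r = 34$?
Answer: $0$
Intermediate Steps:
$K{\left(V \right)} = -1$ ($K{\left(V \right)} = \left(- \frac{1}{2}\right) 2 = -1$)
$f{\left(Z,J \right)} = - J$
$u = 8$ ($u = 7 - -1 = 7 + 1 = 8$)
$c = \frac{17}{3}$ ($c = - \frac{-9 - 8}{3} = \left(- \frac{1}{3}\right) \left(-17\right) = \frac{17}{3} \approx 5.6667$)
$D = 0$ ($D = 8 \cdot 0 \left(-3\right) = 0 \left(-3\right) = 0$)
$c D r = \frac{17}{3} \cdot 0 \cdot 34 = 0 \cdot 34 = 0$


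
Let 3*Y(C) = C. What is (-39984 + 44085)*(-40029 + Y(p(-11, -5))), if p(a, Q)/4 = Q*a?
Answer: -163858189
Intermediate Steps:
p(a, Q) = 4*Q*a (p(a, Q) = 4*(Q*a) = 4*Q*a)
Y(C) = C/3
(-39984 + 44085)*(-40029 + Y(p(-11, -5))) = (-39984 + 44085)*(-40029 + (4*(-5)*(-11))/3) = 4101*(-40029 + (⅓)*220) = 4101*(-40029 + 220/3) = 4101*(-119867/3) = -163858189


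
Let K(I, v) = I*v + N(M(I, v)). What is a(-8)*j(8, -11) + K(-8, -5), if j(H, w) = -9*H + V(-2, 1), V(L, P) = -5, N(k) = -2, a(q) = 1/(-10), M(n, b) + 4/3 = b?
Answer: 457/10 ≈ 45.700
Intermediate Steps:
M(n, b) = -4/3 + b
a(q) = -⅒
K(I, v) = -2 + I*v (K(I, v) = I*v - 2 = -2 + I*v)
j(H, w) = -5 - 9*H (j(H, w) = -9*H - 5 = -5 - 9*H)
a(-8)*j(8, -11) + K(-8, -5) = -(-5 - 9*8)/10 + (-2 - 8*(-5)) = -(-5 - 72)/10 + (-2 + 40) = -⅒*(-77) + 38 = 77/10 + 38 = 457/10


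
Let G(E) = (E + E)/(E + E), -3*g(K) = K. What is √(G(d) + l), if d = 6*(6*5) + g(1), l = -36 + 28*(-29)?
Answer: 11*I*√7 ≈ 29.103*I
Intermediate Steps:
g(K) = -K/3
l = -848 (l = -36 - 812 = -848)
d = 539/3 (d = 6*(6*5) - ⅓*1 = 6*30 - ⅓ = 180 - ⅓ = 539/3 ≈ 179.67)
G(E) = 1 (G(E) = (2*E)/((2*E)) = (2*E)*(1/(2*E)) = 1)
√(G(d) + l) = √(1 - 848) = √(-847) = 11*I*√7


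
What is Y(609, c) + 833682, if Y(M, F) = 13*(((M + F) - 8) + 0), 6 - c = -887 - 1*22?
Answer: 853390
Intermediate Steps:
c = 915 (c = 6 - (-887 - 1*22) = 6 - (-887 - 22) = 6 - 1*(-909) = 6 + 909 = 915)
Y(M, F) = -104 + 13*F + 13*M (Y(M, F) = 13*(((F + M) - 8) + 0) = 13*((-8 + F + M) + 0) = 13*(-8 + F + M) = -104 + 13*F + 13*M)
Y(609, c) + 833682 = (-104 + 13*915 + 13*609) + 833682 = (-104 + 11895 + 7917) + 833682 = 19708 + 833682 = 853390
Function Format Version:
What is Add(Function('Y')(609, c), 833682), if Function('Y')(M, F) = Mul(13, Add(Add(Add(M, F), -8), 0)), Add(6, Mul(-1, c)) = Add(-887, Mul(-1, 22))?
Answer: 853390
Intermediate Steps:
c = 915 (c = Add(6, Mul(-1, Add(-887, Mul(-1, 22)))) = Add(6, Mul(-1, Add(-887, -22))) = Add(6, Mul(-1, -909)) = Add(6, 909) = 915)
Function('Y')(M, F) = Add(-104, Mul(13, F), Mul(13, M)) (Function('Y')(M, F) = Mul(13, Add(Add(Add(F, M), -8), 0)) = Mul(13, Add(Add(-8, F, M), 0)) = Mul(13, Add(-8, F, M)) = Add(-104, Mul(13, F), Mul(13, M)))
Add(Function('Y')(609, c), 833682) = Add(Add(-104, Mul(13, 915), Mul(13, 609)), 833682) = Add(Add(-104, 11895, 7917), 833682) = Add(19708, 833682) = 853390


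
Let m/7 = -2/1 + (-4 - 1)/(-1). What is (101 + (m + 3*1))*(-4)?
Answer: -500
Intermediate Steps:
m = 21 (m = 7*(-2/1 + (-4 - 1)/(-1)) = 7*(-2*1 - 5*(-1)) = 7*(-2 + 5) = 7*3 = 21)
(101 + (m + 3*1))*(-4) = (101 + (21 + 3*1))*(-4) = (101 + (21 + 3))*(-4) = (101 + 24)*(-4) = 125*(-4) = -500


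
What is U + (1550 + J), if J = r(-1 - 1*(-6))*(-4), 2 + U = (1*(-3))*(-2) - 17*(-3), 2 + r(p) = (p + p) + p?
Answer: 1553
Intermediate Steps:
r(p) = -2 + 3*p (r(p) = -2 + ((p + p) + p) = -2 + (2*p + p) = -2 + 3*p)
U = 55 (U = -2 + ((1*(-3))*(-2) - 17*(-3)) = -2 + (-3*(-2) + 51) = -2 + (6 + 51) = -2 + 57 = 55)
J = -52 (J = (-2 + 3*(-1 - 1*(-6)))*(-4) = (-2 + 3*(-1 + 6))*(-4) = (-2 + 3*5)*(-4) = (-2 + 15)*(-4) = 13*(-4) = -52)
U + (1550 + J) = 55 + (1550 - 52) = 55 + 1498 = 1553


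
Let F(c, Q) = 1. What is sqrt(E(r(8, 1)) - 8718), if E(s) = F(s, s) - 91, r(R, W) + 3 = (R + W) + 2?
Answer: 2*I*sqrt(2202) ≈ 93.851*I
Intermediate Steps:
r(R, W) = -1 + R + W (r(R, W) = -3 + ((R + W) + 2) = -3 + (2 + R + W) = -1 + R + W)
E(s) = -90 (E(s) = 1 - 91 = -90)
sqrt(E(r(8, 1)) - 8718) = sqrt(-90 - 8718) = sqrt(-8808) = 2*I*sqrt(2202)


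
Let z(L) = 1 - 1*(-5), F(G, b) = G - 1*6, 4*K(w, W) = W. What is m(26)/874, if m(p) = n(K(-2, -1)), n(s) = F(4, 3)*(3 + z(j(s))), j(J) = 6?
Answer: -9/437 ≈ -0.020595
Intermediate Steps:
K(w, W) = W/4
F(G, b) = -6 + G (F(G, b) = G - 6 = -6 + G)
z(L) = 6 (z(L) = 1 + 5 = 6)
n(s) = -18 (n(s) = (-6 + 4)*(3 + 6) = -2*9 = -18)
m(p) = -18
m(26)/874 = -18/874 = -18*1/874 = -9/437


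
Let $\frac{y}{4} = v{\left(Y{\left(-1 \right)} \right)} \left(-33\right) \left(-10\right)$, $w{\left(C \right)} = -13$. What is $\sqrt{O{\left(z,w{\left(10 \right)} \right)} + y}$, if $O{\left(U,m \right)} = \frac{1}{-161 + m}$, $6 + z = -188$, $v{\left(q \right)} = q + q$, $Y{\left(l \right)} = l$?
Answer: $\frac{i \sqrt{79928814}}{174} \approx 51.381 i$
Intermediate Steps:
$v{\left(q \right)} = 2 q$
$z = -194$ ($z = -6 - 188 = -194$)
$y = -2640$ ($y = 4 \cdot 2 \left(-1\right) \left(-33\right) \left(-10\right) = 4 \left(-2\right) \left(-33\right) \left(-10\right) = 4 \cdot 66 \left(-10\right) = 4 \left(-660\right) = -2640$)
$\sqrt{O{\left(z,w{\left(10 \right)} \right)} + y} = \sqrt{\frac{1}{-161 - 13} - 2640} = \sqrt{\frac{1}{-174} - 2640} = \sqrt{- \frac{1}{174} - 2640} = \sqrt{- \frac{459361}{174}} = \frac{i \sqrt{79928814}}{174}$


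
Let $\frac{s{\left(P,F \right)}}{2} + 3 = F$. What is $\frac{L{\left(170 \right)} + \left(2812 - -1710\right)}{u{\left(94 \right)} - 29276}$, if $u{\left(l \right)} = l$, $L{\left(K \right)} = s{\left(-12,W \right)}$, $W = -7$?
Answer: $- \frac{2251}{14591} \approx -0.15427$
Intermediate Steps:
$s{\left(P,F \right)} = -6 + 2 F$
$L{\left(K \right)} = -20$ ($L{\left(K \right)} = -6 + 2 \left(-7\right) = -6 - 14 = -20$)
$\frac{L{\left(170 \right)} + \left(2812 - -1710\right)}{u{\left(94 \right)} - 29276} = \frac{-20 + \left(2812 - -1710\right)}{94 - 29276} = \frac{-20 + \left(2812 + 1710\right)}{-29182} = \left(-20 + 4522\right) \left(- \frac{1}{29182}\right) = 4502 \left(- \frac{1}{29182}\right) = - \frac{2251}{14591}$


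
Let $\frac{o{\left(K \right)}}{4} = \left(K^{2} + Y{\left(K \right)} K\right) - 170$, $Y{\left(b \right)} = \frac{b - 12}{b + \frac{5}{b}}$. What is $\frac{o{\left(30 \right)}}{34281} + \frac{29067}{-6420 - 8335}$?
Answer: $- \frac{13259012099}{7042517235} \approx -1.8827$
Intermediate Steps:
$Y{\left(b \right)} = \frac{-12 + b}{b + \frac{5}{b}}$
$o{\left(K \right)} = -680 + 4 K^{2} + \frac{4 K^{2} \left(-12 + K\right)}{5 + K^{2}}$ ($o{\left(K \right)} = 4 \left(\left(K^{2} + \frac{K \left(-12 + K\right)}{5 + K^{2}} K\right) - 170\right) = 4 \left(\left(K^{2} + \frac{K^{2} \left(-12 + K\right)}{5 + K^{2}}\right) - 170\right) = 4 \left(-170 + K^{2} + \frac{K^{2} \left(-12 + K\right)}{5 + K^{2}}\right) = -680 + 4 K^{2} + \frac{4 K^{2} \left(-12 + K\right)}{5 + K^{2}}$)
$\frac{o{\left(30 \right)}}{34281} + \frac{29067}{-6420 - 8335} = \frac{4 \frac{1}{5 + 30^{2}} \left(-850 + 30^{3} + 30^{4} - 177 \cdot 30^{2}\right)}{34281} + \frac{29067}{-6420 - 8335} = \frac{4 \left(-850 + 27000 + 810000 - 159300\right)}{5 + 900} \cdot \frac{1}{34281} + \frac{29067}{-14755} = \frac{4 \left(-850 + 27000 + 810000 - 159300\right)}{905} \cdot \frac{1}{34281} + 29067 \left(- \frac{1}{14755}\right) = 4 \cdot \frac{1}{905} \cdot 676850 \cdot \frac{1}{34281} - \frac{29067}{14755} = \frac{541480}{181} \cdot \frac{1}{34281} - \frac{29067}{14755} = \frac{541480}{6204861} - \frac{29067}{14755} = - \frac{13259012099}{7042517235}$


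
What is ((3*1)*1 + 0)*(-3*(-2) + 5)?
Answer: 33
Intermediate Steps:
((3*1)*1 + 0)*(-3*(-2) + 5) = (3*1 + 0)*(6 + 5) = (3 + 0)*11 = 3*11 = 33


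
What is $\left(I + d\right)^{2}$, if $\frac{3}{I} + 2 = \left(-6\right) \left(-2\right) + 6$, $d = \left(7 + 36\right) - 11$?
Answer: $\frac{265225}{256} \approx 1036.0$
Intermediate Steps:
$d = 32$ ($d = 43 - 11 = 32$)
$I = \frac{3}{16}$ ($I = \frac{3}{-2 + \left(\left(-6\right) \left(-2\right) + 6\right)} = \frac{3}{-2 + \left(12 + 6\right)} = \frac{3}{-2 + 18} = \frac{3}{16} \approx 0.1875$)
$\left(I + d\right)^{2} = \left(\frac{3}{16} + 32\right)^{2} = \left(\frac{515}{16}\right)^{2} = \frac{265225}{256}$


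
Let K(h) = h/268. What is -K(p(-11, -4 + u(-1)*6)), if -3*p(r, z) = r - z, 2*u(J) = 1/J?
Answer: -1/201 ≈ -0.0049751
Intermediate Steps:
u(J) = 1/(2*J)
p(r, z) = -r/3 + z/3 (p(r, z) = -(r - z)/3 = -r/3 + z/3)
K(h) = h/268 (K(h) = h*(1/268) = h/268)
-K(p(-11, -4 + u(-1)*6)) = -(-1/3*(-11) + (-4 + ((1/2)/(-1))*6)/3)/268 = -(11/3 + (-4 + ((1/2)*(-1))*6)/3)/268 = -(11/3 + (-4 - 1/2*6)/3)/268 = -(11/3 + (-4 - 3)/3)/268 = -(11/3 + (1/3)*(-7))/268 = -(11/3 - 7/3)/268 = -4/(268*3) = -1*1/201 = -1/201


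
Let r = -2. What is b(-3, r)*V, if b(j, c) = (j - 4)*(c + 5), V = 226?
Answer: -4746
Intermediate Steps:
b(j, c) = (-4 + j)*(5 + c)
b(-3, r)*V = (-20 - 4*(-2) + 5*(-3) - 2*(-3))*226 = (-20 + 8 - 15 + 6)*226 = -21*226 = -4746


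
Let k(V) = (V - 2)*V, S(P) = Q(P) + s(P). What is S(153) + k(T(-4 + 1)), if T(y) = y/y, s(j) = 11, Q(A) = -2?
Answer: 8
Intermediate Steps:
T(y) = 1
S(P) = 9 (S(P) = -2 + 11 = 9)
k(V) = V*(-2 + V) (k(V) = (-2 + V)*V = V*(-2 + V))
S(153) + k(T(-4 + 1)) = 9 + 1*(-2 + 1) = 9 + 1*(-1) = 9 - 1 = 8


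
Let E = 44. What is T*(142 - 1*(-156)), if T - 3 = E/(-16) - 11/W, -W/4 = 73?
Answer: 6258/73 ≈ 85.726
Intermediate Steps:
W = -292 (W = -4*73 = -292)
T = 21/73 (T = 3 + (44/(-16) - 11/(-292)) = 3 + (44*(-1/16) - 11*(-1/292)) = 3 + (-11/4 + 11/292) = 3 - 198/73 = 21/73 ≈ 0.28767)
T*(142 - 1*(-156)) = 21*(142 - 1*(-156))/73 = 21*(142 + 156)/73 = (21/73)*298 = 6258/73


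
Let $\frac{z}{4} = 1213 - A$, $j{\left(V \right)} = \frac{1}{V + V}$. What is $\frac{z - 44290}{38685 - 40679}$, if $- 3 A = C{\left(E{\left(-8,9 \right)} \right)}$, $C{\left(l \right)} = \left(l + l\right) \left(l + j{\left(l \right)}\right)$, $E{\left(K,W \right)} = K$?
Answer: $\frac{19633}{997} \approx 19.692$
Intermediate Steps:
$j{\left(V \right)} = \frac{1}{2 V}$
$C{\left(l \right)} = 2 l \left(l + \frac{1}{2 l}\right)$ ($C{\left(l \right)} = \left(l + l\right) \left(l + \frac{1}{2 l}\right) = 2 l \left(l + \frac{1}{2 l}\right)$)
$A = -43$ ($A = - \frac{1 + 2 \left(-8\right)^{2}}{3} = - \frac{1 + 2 \cdot 64}{3} = - \frac{1 + 128}{3} = \left(- \frac{1}{3}\right) 129 = -43$)
$z = 5024$ ($z = 4 \left(1213 - -43\right) = 4 \left(1213 + 43\right) = 4 \cdot 1256 = 5024$)
$\frac{z - 44290}{38685 - 40679} = \frac{5024 - 44290}{38685 - 40679} = - \frac{39266}{-1994} = \left(-39266\right) \left(- \frac{1}{1994}\right) = \frac{19633}{997}$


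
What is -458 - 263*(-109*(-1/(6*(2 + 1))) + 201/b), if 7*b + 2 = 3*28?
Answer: -2421860/369 ≈ -6563.3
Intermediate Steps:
b = 82/7 (b = -2/7 + (3*28)/7 = -2/7 + (1/7)*84 = -2/7 + 12 = 82/7 ≈ 11.714)
-458 - 263*(-109*(-1/(6*(2 + 1))) + 201/b) = -458 - 263*(-109*(-1/(6*(2 + 1))) + 201/(82/7)) = -458 - 263*(-109/(3*(-6)) + 201*(7/82)) = -458 - 263*(-109/(-18) + 1407/82) = -458 - 263*(-109*(-1/18) + 1407/82) = -458 - 263*(109/18 + 1407/82) = -458 - 263*8566/369 = -458 - 2252858/369 = -2421860/369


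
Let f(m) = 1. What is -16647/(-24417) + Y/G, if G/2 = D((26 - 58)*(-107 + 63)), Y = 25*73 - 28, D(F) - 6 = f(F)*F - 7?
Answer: 10080223/7634382 ≈ 1.3204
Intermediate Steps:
D(F) = -1 + F (D(F) = 6 + (1*F - 7) = 6 + (F - 7) = 6 + (-7 + F) = -1 + F)
Y = 1797 (Y = 1825 - 28 = 1797)
G = 2814 (G = 2*(-1 + (26 - 58)*(-107 + 63)) = 2*(-1 - 32*(-44)) = 2*(-1 + 1408) = 2*1407 = 2814)
-16647/(-24417) + Y/G = -16647/(-24417) + 1797/2814 = -16647*(-1/24417) + 1797*(1/2814) = 5549/8139 + 599/938 = 10080223/7634382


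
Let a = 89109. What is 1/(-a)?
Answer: -1/89109 ≈ -1.1222e-5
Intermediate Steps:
1/(-a) = 1/(-1*89109) = 1/(-89109) = -1/89109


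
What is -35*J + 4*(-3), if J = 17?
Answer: -607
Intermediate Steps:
-35*J + 4*(-3) = -35*17 + 4*(-3) = -595 - 12 = -607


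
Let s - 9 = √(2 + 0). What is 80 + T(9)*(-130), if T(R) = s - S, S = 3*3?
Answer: 80 - 130*√2 ≈ -103.85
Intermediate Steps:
S = 9
s = 9 + √2 (s = 9 + √(2 + 0) = 9 + √2 ≈ 10.414)
T(R) = √2 (T(R) = (9 + √2) - 1*9 = (9 + √2) - 9 = √2)
80 + T(9)*(-130) = 80 + √2*(-130) = 80 - 130*√2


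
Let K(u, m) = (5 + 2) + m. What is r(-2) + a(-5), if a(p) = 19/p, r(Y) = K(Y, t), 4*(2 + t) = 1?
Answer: 29/20 ≈ 1.4500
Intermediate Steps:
t = -7/4 (t = -2 + (¼)*1 = -2 + ¼ = -7/4 ≈ -1.7500)
K(u, m) = 7 + m
r(Y) = 21/4 (r(Y) = 7 - 7/4 = 21/4)
r(-2) + a(-5) = 21/4 + 19/(-5) = 21/4 + 19*(-⅕) = 21/4 - 19/5 = 29/20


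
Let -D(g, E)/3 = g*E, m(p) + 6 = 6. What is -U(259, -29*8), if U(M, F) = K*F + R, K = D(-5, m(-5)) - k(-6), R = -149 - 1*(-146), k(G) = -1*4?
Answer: 931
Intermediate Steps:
m(p) = 0 (m(p) = -6 + 6 = 0)
D(g, E) = -3*E*g (D(g, E) = -3*g*E = -3*E*g)
k(G) = -4
R = -3 (R = -149 + 146 = -3)
K = 4 (K = -3*0*(-5) - 1*(-4) = 0 + 4 = 4)
U(M, F) = -3 + 4*F (U(M, F) = 4*F - 3 = -3 + 4*F)
-U(259, -29*8) = -(-3 + 4*(-29*8)) = -(-3 + 4*(-232)) = -(-3 - 928) = -1*(-931) = 931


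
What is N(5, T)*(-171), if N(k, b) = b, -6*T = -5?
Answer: -285/2 ≈ -142.50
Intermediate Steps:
T = 5/6 (T = -1/6*(-5) = 5/6 ≈ 0.83333)
N(5, T)*(-171) = (5/6)*(-171) = -285/2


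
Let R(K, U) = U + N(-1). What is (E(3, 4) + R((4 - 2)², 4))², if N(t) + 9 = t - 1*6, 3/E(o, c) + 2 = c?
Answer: 441/4 ≈ 110.25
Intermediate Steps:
E(o, c) = 3/(-2 + c)
N(t) = -15 + t (N(t) = -9 + (t - 1*6) = -9 + (t - 6) = -9 + (-6 + t) = -15 + t)
R(K, U) = -16 + U (R(K, U) = U + (-15 - 1) = U - 16 = -16 + U)
(E(3, 4) + R((4 - 2)², 4))² = (3/(-2 + 4) + (-16 + 4))² = (3/2 - 12)² = (-21/2)² = 441/4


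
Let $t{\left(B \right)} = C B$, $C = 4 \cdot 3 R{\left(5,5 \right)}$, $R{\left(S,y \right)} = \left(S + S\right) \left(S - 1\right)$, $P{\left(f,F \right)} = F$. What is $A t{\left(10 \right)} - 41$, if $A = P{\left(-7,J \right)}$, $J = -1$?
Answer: $-4841$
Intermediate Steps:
$R{\left(S,y \right)} = 2 S \left(-1 + S\right)$
$C = 480$ ($C = 4 \cdot 3 \cdot 2 \cdot 5 \left(-1 + 5\right) = 12 \cdot 2 \cdot 5 \cdot 4 = 12 \cdot 40 = 480$)
$t{\left(B \right)} = 480 B$
$A = -1$
$A t{\left(10 \right)} - 41 = - 480 \cdot 10 - 41 = \left(-1\right) 4800 - 41 = -4800 - 41 = -4841$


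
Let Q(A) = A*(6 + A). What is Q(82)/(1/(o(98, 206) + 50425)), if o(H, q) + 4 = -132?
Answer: 362885424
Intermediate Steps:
o(H, q) = -136 (o(H, q) = -4 - 132 = -136)
Q(82)/(1/(o(98, 206) + 50425)) = (82*(6 + 82))/(1/(-136 + 50425)) = (82*88)/(1/50289) = 7216/(1/50289) = 7216*50289 = 362885424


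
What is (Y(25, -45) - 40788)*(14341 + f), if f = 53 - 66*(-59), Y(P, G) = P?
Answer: -745473744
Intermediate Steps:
f = 3947 (f = 53 + 3894 = 3947)
(Y(25, -45) - 40788)*(14341 + f) = (25 - 40788)*(14341 + 3947) = -40763*18288 = -745473744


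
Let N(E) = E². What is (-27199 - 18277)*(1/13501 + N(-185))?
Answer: -21013173811576/13501 ≈ -1.5564e+9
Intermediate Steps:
(-27199 - 18277)*(1/13501 + N(-185)) = (-27199 - 18277)*(1/13501 + (-185)²) = -45476*(1/13501 + 34225) = -45476*462071726/13501 = -21013173811576/13501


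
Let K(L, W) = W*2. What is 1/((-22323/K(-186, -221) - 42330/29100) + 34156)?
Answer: 107185/3666268272 ≈ 2.9235e-5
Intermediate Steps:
K(L, W) = 2*W
1/((-22323/K(-186, -221) - 42330/29100) + 34156) = 1/((-22323/(2*(-221)) - 42330/29100) + 34156) = 1/((-22323/(-442) - 42330*1/29100) + 34156) = 1/((-22323*(-1/442) - 1411/970) + 34156) = 1/((22323/442 - 1411/970) + 34156) = 1/(5257412/107185 + 34156) = 1/(3666268272/107185) = 107185/3666268272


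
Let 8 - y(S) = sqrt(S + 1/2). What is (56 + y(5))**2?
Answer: (128 - sqrt(22))**2/4 ≈ 3801.3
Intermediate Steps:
y(S) = 8 - sqrt(1/2 + S) (y(S) = 8 - sqrt(S + 1/2) = 8 - sqrt(1/2 + S))
(56 + y(5))**2 = (56 + (8 - sqrt(2 + 4*5)/2))**2 = (56 + (8 - sqrt(2 + 20)/2))**2 = (56 + (8 - sqrt(22)/2))**2 = (64 - sqrt(22)/2)**2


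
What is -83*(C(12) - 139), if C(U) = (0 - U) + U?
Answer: 11537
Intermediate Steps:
C(U) = 0 (C(U) = -U + U = 0)
-83*(C(12) - 139) = -83*(0 - 139) = -83*(-139) = 11537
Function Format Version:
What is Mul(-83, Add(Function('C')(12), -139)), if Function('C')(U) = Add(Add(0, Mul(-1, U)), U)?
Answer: 11537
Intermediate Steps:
Function('C')(U) = 0 (Function('C')(U) = Add(Mul(-1, U), U) = 0)
Mul(-83, Add(Function('C')(12), -139)) = Mul(-83, Add(0, -139)) = Mul(-83, -139) = 11537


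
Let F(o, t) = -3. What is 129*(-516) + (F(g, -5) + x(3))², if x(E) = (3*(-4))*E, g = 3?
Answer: -65043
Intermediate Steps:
x(E) = -12*E
129*(-516) + (F(g, -5) + x(3))² = 129*(-516) + (-3 - 12*3)² = -66564 + (-3 - 36)² = -66564 + (-39)² = -66564 + 1521 = -65043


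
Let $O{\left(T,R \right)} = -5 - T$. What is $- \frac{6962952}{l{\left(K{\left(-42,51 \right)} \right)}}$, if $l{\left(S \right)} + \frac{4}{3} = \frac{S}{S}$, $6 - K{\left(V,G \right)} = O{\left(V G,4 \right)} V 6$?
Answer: $20888856$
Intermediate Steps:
$K{\left(V,G \right)} = 6 - 6 V \left(-5 - G V\right)$ ($K{\left(V,G \right)} = 6 - \left(-5 - V G\right) V 6 = 6 - \left(-5 - G V\right) V 6 = 6 - V \left(-5 - G V\right) 6 = 6 - 6 V \left(-5 - G V\right)$)
$l{\left(S \right)} = - \frac{1}{3}$ ($l{\left(S \right)} = - \frac{4}{3} + \frac{S}{S} = - \frac{4}{3} + 1 = - \frac{1}{3}$)
$- \frac{6962952}{l{\left(K{\left(-42,51 \right)} \right)}} = - \frac{6962952}{- \frac{1}{3}} = \left(-6962952\right) \left(-3\right) = 20888856$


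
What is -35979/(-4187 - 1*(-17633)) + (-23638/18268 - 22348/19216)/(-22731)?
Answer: -996808177601525/372540209212476 ≈ -2.6757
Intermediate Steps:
-35979/(-4187 - 1*(-17633)) + (-23638/18268 - 22348/19216)/(-22731) = -35979/(-4187 + 17633) + (-23638*1/18268 - 22348*1/19216)*(-1/22731) = -35979/13446 + (-11819/9134 - 5587/4804)*(-1/22731) = -35979*1/13446 - 53905067/21939868*(-1/22731) = -11993/4482 + 53905067/498715139508 = -996808177601525/372540209212476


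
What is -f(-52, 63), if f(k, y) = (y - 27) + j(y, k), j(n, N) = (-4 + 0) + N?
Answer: 20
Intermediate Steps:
j(n, N) = -4 + N
f(k, y) = -31 + k + y (f(k, y) = (y - 27) + (-4 + k) = (-27 + y) + (-4 + k) = -31 + k + y)
-f(-52, 63) = -(-31 - 52 + 63) = -1*(-20) = 20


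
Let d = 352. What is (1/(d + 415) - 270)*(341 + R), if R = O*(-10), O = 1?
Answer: -68546459/767 ≈ -89370.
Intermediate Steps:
R = -10 (R = 1*(-10) = -10)
(1/(d + 415) - 270)*(341 + R) = (1/(352 + 415) - 270)*(341 - 10) = (1/767 - 270)*331 = -207089/767*331 = -68546459/767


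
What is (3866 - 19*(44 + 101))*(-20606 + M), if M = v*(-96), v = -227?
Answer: 1317646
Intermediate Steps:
M = 21792 (M = -227*(-96) = 21792)
(3866 - 19*(44 + 101))*(-20606 + M) = (3866 - 19*(44 + 101))*(-20606 + 21792) = (3866 - 19*145)*1186 = (3866 - 2755)*1186 = 1111*1186 = 1317646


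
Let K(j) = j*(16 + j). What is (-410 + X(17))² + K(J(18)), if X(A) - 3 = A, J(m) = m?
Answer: 152712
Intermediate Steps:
X(A) = 3 + A
(-410 + X(17))² + K(J(18)) = (-410 + (3 + 17))² + 18*(16 + 18) = (-410 + 20)² + 18*34 = (-390)² + 612 = 152100 + 612 = 152712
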